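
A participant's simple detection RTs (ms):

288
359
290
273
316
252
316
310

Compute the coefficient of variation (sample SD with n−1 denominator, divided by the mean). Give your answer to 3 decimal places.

0.108

n = 8, Σ = 2404, M = 300.5000
Σ(x−M)² = 7368.000; s = √(7368.000/7) = 32.4434
CV = 32.4434 / 300.5000 = 0.10796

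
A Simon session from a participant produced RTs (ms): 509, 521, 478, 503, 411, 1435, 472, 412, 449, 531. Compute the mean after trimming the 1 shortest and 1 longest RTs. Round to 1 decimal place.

484.4 ms

Sorted: 411, 412, 449, 472, 478, 503, 509, 521, 531, 1435
Drop lowest 1 (411) and highest 1 (1435)
Remaining (n=8): Σ = 3875, mean = 3875/8 = 484.375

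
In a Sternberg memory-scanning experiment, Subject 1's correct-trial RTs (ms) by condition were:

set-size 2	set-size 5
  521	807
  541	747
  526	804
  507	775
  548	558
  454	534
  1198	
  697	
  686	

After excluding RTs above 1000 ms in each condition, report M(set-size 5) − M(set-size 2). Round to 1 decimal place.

144.2 ms

set-size 2: exclude 1198
M(set-size 2) = 4480/8 = 560.000
M(set-size 5) = 4225/6 = 704.167
Difference = 704.167 − 560.000 = 144.167 ms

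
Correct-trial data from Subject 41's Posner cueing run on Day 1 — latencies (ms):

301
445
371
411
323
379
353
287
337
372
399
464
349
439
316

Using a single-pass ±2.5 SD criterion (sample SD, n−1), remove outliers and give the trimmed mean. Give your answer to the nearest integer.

n = 15, ΣRT = 5546, M = 369.733
Σ(x−M)² = 40422.93; s = √(40422.93/14) = 53.734
Cutoffs: 369.733 ± 2.5·53.734 → [235.4, 504.1]
No RTs fall outside the cutoffs; all 15 retained. Mean = 5546/15 = 369.733

370 ms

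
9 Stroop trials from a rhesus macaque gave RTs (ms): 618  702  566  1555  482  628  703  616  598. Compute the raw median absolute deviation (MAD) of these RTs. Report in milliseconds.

Sorted: 482, 566, 598, 616, 618, 628, 702, 703, 1555 → median = 618
|x − 618|: 0, 84, 52, 937, 136, 10, 85, 2, 20
Sorted deviations: 0, 2, 10, 20, 52, 84, 85, 136, 937 → MAD = 52

52 ms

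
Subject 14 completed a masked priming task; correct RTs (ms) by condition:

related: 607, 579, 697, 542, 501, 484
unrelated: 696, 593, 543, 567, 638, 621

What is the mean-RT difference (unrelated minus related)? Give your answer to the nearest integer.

M(related) = 3410/6 = 568.333
M(unrelated) = 3658/6 = 609.667
Difference = 609.667 − 568.333 = 41.333 ms

41 ms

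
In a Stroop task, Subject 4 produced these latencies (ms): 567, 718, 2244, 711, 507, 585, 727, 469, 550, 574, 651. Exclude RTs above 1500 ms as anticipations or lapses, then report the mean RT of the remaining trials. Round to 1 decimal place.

Excluded: 2244
Retained (n=10): Σ = 6059
Mean = 6059/10 = 605.9000

605.9 ms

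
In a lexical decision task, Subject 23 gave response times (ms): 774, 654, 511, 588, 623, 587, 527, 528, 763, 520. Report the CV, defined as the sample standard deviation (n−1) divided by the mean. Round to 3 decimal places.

0.160

n = 10, Σ = 6075, M = 607.5000
Σ(x−M)² = 84874.500; s = √(84874.500/9) = 97.1108
CV = 97.1108 / 607.5000 = 0.15985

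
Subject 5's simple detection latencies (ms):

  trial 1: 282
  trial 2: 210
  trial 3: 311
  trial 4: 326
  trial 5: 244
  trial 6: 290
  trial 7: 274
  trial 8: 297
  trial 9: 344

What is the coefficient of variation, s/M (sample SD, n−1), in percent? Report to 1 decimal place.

n = 9, Σ = 2578, M = 286.4444
Σ(x−M)² = 13424.222; s = √(13424.222/8) = 40.9637
CV = 40.9637 / 286.4444 = 0.14301 = 14.301%

14.3%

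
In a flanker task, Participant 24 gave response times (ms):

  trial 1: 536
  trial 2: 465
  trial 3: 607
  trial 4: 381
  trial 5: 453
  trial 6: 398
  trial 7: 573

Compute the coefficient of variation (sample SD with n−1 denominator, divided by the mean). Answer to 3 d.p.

n = 7, Σ = 3413, M = 487.5714
Σ(x−M)² = 44991.714; s = √(44991.714/6) = 86.5946
CV = 86.5946 / 487.5714 = 0.17760

0.178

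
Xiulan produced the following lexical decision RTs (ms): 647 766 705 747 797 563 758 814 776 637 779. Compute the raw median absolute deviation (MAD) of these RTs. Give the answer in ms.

Sorted: 563, 637, 647, 705, 747, 758, 766, 776, 779, 797, 814 → median = 758
|x − 758|: 111, 8, 53, 11, 39, 195, 0, 56, 18, 121, 21
Sorted deviations: 0, 8, 11, 18, 21, 39, 53, 56, 111, 121, 195 → MAD = 39

39 ms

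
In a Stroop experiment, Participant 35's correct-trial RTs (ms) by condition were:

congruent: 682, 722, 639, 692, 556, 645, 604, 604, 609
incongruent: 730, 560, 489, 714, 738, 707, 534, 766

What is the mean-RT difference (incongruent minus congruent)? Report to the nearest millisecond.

M(congruent) = 5753/9 = 639.222
M(incongruent) = 5238/8 = 654.750
Difference = 654.750 − 639.222 = 15.528 ms

16 ms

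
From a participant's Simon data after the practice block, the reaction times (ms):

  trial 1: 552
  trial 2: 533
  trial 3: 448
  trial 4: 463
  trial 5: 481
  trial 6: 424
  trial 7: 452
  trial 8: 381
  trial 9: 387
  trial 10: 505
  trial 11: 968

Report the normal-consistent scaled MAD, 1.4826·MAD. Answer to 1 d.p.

Sorted: 381, 387, 424, 448, 452, 463, 481, 505, 533, 552, 968 → median = 463
|x − 463| sorted: 0, 11, 15, 18, 39, 42, 70, 76, 82, 89, 505 → MAD = 42
Robust SD ≈ 1.4826 × 42 = 62.269

62.3 ms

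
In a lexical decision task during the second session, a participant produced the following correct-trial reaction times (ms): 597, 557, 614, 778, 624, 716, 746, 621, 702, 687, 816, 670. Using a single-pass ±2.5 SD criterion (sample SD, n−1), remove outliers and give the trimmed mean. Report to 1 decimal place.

n = 12, ΣRT = 8128, M = 677.333
Σ(x−M)² = 67290.67; s = √(67290.67/11) = 78.213
Cutoffs: 677.333 ± 2.5·78.213 → [481.8, 872.9]
No RTs fall outside the cutoffs; all 12 retained. Mean = 8128/12 = 677.333

677.3 ms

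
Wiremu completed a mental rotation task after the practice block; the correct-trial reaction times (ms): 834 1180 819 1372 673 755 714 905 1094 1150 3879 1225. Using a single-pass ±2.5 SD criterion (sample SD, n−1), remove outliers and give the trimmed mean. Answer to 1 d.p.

974.6 ms

n = 12, ΣRT = 14600, M = 1216.667
Σ(x−M)² = 8296144.67; s = √(8296144.67/11) = 868.444
Cutoffs: 1216.667 ± 2.5·868.444 → [-954.4, 3387.8]
Outside: 3879 → excluded.
Retained (n=11): Σ = 10721, mean = 10721/11 = 974.636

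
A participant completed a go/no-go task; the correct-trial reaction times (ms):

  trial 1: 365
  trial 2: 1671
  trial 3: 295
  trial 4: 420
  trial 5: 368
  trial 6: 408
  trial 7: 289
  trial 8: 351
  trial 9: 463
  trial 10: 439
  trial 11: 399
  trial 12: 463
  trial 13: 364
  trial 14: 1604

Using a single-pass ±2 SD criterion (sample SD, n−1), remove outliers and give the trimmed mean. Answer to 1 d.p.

385.3 ms

n = 14, ΣRT = 7899, M = 564.214
Σ(x−M)² = 2726744.36; s = √(2726744.36/13) = 457.984
Cutoffs: 564.214 ± 2·457.984 → [-351.8, 1480.2]
Outside: 1604, 1671 → excluded.
Retained (n=12): Σ = 4624, mean = 4624/12 = 385.333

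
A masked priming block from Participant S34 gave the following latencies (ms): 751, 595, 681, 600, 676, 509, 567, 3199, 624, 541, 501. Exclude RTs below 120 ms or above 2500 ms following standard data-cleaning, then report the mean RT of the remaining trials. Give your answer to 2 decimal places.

604.50 ms

Excluded: 3199
Retained (n=10): Σ = 6045
Mean = 6045/10 = 604.5000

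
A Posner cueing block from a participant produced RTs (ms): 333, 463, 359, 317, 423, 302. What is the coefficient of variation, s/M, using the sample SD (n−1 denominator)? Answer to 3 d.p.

n = 6, Σ = 2197, M = 366.1667
Σ(x−M)² = 20292.833; s = √(20292.833/5) = 63.7069
CV = 63.7069 / 366.1667 = 0.17398

0.174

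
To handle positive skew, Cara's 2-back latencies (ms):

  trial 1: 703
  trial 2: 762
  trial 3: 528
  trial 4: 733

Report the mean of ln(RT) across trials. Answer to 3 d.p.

ln(RT): 6.5554, 6.6359, 6.2691, 6.5971
Σ ln(RT) = 26.0575
Mean = 26.0575/4 = 6.51439

6.514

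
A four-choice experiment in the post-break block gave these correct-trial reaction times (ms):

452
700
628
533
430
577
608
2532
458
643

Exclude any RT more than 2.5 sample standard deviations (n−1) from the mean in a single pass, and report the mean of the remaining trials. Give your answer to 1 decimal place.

558.8 ms

n = 10, ΣRT = 7561, M = 756.100
Σ(x−M)² = 3577634.90; s = √(3577634.90/9) = 630.488
Cutoffs: 756.100 ± 2.5·630.488 → [-820.1, 2332.3]
Outside: 2532 → excluded.
Retained (n=9): Σ = 5029, mean = 5029/9 = 558.778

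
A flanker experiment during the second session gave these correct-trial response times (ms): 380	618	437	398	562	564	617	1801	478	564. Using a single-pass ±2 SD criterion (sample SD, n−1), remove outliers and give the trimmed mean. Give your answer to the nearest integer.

n = 10, ΣRT = 6419, M = 641.900
Σ(x−M)² = 1560150.90; s = √(1560150.90/9) = 416.353
Cutoffs: 641.900 ± 2·416.353 → [-190.8, 1474.6]
Outside: 1801 → excluded.
Retained (n=9): Σ = 4618, mean = 4618/9 = 513.111

513 ms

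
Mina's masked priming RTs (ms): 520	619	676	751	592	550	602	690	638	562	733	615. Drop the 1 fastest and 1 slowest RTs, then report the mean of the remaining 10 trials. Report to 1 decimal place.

627.7 ms

Sorted: 520, 550, 562, 592, 602, 615, 619, 638, 676, 690, 733, 751
Drop lowest 1 (520) and highest 1 (751)
Remaining (n=10): Σ = 6277, mean = 6277/10 = 627.700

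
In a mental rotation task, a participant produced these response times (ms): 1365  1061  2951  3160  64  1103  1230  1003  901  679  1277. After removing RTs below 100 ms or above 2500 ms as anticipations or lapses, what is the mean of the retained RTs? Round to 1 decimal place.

Excluded: 64, 2951, 3160
Retained (n=8): Σ = 8619
Mean = 8619/8 = 1077.3750

1077.4 ms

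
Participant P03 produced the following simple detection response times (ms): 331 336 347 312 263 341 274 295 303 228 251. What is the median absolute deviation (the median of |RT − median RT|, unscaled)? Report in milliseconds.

33 ms

Sorted: 228, 251, 263, 274, 295, 303, 312, 331, 336, 341, 347 → median = 303
|x − 303|: 28, 33, 44, 9, 40, 38, 29, 8, 0, 75, 52
Sorted deviations: 0, 8, 9, 28, 29, 33, 38, 40, 44, 52, 75 → MAD = 33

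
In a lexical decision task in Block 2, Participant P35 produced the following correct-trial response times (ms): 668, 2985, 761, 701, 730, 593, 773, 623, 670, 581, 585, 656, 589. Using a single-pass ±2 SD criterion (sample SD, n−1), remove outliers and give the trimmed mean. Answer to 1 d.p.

n = 13, ΣRT = 10915, M = 839.615
Σ(x−M)² = 5038719.08; s = √(5038719.08/12) = 647.992
Cutoffs: 839.615 ± 2·647.992 → [-456.4, 2135.6]
Outside: 2985 → excluded.
Retained (n=12): Σ = 7930, mean = 7930/12 = 660.833

660.8 ms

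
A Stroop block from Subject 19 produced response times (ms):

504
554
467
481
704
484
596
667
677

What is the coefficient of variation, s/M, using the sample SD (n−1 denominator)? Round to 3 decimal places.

0.164

n = 9, Σ = 5134, M = 570.4444
Σ(x−M)² = 70026.222; s = √(70026.222/8) = 93.5590
CV = 93.5590 / 570.4444 = 0.16401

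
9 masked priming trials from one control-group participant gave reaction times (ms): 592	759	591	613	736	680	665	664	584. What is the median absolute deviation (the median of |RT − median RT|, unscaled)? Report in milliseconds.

Sorted: 584, 591, 592, 613, 664, 665, 680, 736, 759 → median = 664
|x − 664|: 72, 95, 73, 51, 72, 16, 1, 0, 80
Sorted deviations: 0, 1, 16, 51, 72, 72, 73, 80, 95 → MAD = 72

72 ms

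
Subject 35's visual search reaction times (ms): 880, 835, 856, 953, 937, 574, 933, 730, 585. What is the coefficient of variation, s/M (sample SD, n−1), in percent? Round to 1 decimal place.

18.1%

n = 9, Σ = 7283, M = 809.2222
Σ(x−M)² = 172063.556; s = √(172063.556/8) = 146.6559
CV = 146.6559 / 809.2222 = 0.18123 = 18.123%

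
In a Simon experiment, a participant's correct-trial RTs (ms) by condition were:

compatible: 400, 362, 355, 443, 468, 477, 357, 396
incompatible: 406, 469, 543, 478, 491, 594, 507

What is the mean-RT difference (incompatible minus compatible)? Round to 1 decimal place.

M(compatible) = 3258/8 = 407.250
M(incompatible) = 3488/7 = 498.286
Difference = 498.286 − 407.250 = 91.036 ms

91.0 ms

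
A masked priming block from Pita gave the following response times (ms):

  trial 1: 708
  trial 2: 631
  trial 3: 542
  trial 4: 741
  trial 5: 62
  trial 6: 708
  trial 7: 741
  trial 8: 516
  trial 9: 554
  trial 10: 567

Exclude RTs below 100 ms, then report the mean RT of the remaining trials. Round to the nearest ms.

Excluded: 62
Retained (n=9): Σ = 5708
Mean = 5708/9 = 634.2222

634 ms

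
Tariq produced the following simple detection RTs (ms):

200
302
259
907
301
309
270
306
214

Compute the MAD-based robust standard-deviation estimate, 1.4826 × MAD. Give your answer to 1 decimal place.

46.0 ms

Sorted: 200, 214, 259, 270, 301, 302, 306, 309, 907 → median = 301
|x − 301| sorted: 0, 1, 5, 8, 31, 42, 87, 101, 606 → MAD = 31
Robust SD ≈ 1.4826 × 31 = 45.961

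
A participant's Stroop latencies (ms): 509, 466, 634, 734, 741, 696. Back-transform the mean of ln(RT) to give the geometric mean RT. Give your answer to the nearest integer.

620 ms

ln(RT): 6.2324, 6.1442, 6.4520, 6.5985, 6.6080, 6.5453
Mean ln(RT) = 38.5805/6 = 6.43009
Geometric mean = exp(6.43009) = 620.23 ms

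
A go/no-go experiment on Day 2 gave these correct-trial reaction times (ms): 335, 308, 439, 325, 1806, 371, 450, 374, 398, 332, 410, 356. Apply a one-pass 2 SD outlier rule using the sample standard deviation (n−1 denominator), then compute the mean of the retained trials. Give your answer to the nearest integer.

n = 12, ΣRT = 5904, M = 492.000
Σ(x−M)² = 1905784.00; s = √(1905784.00/11) = 416.237
Cutoffs: 492.000 ± 2·416.237 → [-340.5, 1324.5]
Outside: 1806 → excluded.
Retained (n=11): Σ = 4098, mean = 4098/11 = 372.545

373 ms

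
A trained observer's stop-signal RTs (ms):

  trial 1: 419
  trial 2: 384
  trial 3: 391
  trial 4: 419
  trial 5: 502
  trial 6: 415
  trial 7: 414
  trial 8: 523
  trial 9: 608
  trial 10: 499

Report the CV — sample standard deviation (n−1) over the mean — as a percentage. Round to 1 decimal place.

15.8%

n = 10, Σ = 4574, M = 457.4000
Σ(x−M)² = 47130.400; s = √(47130.400/9) = 72.3651
CV = 72.3651 / 457.4000 = 0.15821 = 15.821%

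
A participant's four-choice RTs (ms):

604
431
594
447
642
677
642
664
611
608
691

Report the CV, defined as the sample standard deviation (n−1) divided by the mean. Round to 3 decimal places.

0.143

n = 11, Σ = 6611, M = 601.0000
Σ(x−M)² = 74030.000; s = √(74030.000/10) = 86.0407
CV = 86.0407 / 601.0000 = 0.14316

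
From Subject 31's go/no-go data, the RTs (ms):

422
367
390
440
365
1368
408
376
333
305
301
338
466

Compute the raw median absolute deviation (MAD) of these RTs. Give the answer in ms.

Sorted: 301, 305, 333, 338, 365, 367, 376, 390, 408, 422, 440, 466, 1368 → median = 376
|x − 376|: 46, 9, 14, 64, 11, 992, 32, 0, 43, 71, 75, 38, 90
Sorted deviations: 0, 9, 11, 14, 32, 38, 43, 46, 64, 71, 75, 90, 992 → MAD = 43

43 ms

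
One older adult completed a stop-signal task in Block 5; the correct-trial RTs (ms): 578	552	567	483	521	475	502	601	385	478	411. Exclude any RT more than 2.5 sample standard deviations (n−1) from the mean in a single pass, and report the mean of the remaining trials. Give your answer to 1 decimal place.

504.8 ms

n = 11, ΣRT = 5553, M = 504.818
Σ(x−M)² = 46211.64; s = √(46211.64/10) = 67.979
Cutoffs: 504.818 ± 2.5·67.979 → [334.9, 674.8]
No RTs fall outside the cutoffs; all 11 retained. Mean = 5553/11 = 504.818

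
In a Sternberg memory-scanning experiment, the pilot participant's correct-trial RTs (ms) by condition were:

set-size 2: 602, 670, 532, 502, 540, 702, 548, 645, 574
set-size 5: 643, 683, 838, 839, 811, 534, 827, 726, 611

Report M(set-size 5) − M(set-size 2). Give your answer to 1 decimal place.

133.0 ms

M(set-size 2) = 5315/9 = 590.556
M(set-size 5) = 6512/9 = 723.556
Difference = 723.556 − 590.556 = 133.000 ms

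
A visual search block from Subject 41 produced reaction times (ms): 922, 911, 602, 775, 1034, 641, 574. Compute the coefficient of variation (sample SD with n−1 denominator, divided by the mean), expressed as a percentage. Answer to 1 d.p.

23.1%

n = 7, Σ = 5459, M = 779.8571
Σ(x−M)² = 195306.857; s = √(195306.857/6) = 180.4194
CV = 180.4194 / 779.8571 = 0.23135 = 23.135%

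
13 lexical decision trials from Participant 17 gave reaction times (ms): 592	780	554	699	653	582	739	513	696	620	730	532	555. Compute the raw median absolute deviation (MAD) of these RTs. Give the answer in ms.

76 ms

Sorted: 513, 532, 554, 555, 582, 592, 620, 653, 696, 699, 730, 739, 780 → median = 620
|x − 620|: 28, 160, 66, 79, 33, 38, 119, 107, 76, 0, 110, 88, 65
Sorted deviations: 0, 28, 33, 38, 65, 66, 76, 79, 88, 107, 110, 119, 160 → MAD = 76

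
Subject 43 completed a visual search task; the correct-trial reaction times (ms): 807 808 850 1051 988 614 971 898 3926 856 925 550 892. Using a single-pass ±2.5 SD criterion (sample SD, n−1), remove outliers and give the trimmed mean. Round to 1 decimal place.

850.8 ms

n = 13, ΣRT = 14136, M = 1087.385
Σ(x−M)² = 8962331.08; s = √(8962331.08/12) = 864.211
Cutoffs: 1087.385 ± 2.5·864.211 → [-1073.1, 3247.9]
Outside: 3926 → excluded.
Retained (n=12): Σ = 10210, mean = 10210/12 = 850.833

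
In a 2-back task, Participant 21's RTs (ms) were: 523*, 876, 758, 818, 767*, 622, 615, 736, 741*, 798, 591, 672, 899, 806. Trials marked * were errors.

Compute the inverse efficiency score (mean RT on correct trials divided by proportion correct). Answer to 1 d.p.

947.7 ms

Correct trials (n=11): 876, 758, 818, 622, 615, 736, 798, 591, 672, 899, 806
Mean correct RT = 8191/11 = 744.6364 ms
Proportion correct = 11/14
IES = 744.6364 / (11/14) = 947.719 ms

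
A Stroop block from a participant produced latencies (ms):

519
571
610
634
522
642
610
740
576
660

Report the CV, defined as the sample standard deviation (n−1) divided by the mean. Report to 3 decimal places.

n = 10, Σ = 6084, M = 608.4000
Σ(x−M)² = 39676.400; s = √(39676.400/9) = 66.3965
CV = 66.3965 / 608.4000 = 0.10913

0.109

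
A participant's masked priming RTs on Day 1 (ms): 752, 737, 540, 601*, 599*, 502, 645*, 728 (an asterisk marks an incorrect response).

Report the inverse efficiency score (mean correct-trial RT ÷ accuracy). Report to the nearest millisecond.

Correct trials (n=5): 752, 737, 540, 502, 728
Mean correct RT = 3259/5 = 651.8000 ms
Proportion correct = 5/8
IES = 651.8000 / (5/8) = 1042.880 ms

1043 ms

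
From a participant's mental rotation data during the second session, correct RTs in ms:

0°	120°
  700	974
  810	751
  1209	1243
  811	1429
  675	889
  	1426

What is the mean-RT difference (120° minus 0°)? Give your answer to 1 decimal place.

M(0°) = 4205/5 = 841.000
M(120°) = 6712/6 = 1118.667
Difference = 1118.667 − 841.000 = 277.667 ms

277.7 ms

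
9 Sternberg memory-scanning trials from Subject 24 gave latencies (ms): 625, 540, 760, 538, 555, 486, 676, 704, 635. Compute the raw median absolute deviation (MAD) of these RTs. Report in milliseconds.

79 ms

Sorted: 486, 538, 540, 555, 625, 635, 676, 704, 760 → median = 625
|x − 625|: 0, 85, 135, 87, 70, 139, 51, 79, 10
Sorted deviations: 0, 10, 51, 70, 79, 85, 87, 135, 139 → MAD = 79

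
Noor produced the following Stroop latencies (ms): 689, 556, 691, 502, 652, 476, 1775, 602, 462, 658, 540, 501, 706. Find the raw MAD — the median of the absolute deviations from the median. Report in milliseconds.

89 ms

Sorted: 462, 476, 501, 502, 540, 556, 602, 652, 658, 689, 691, 706, 1775 → median = 602
|x − 602|: 87, 46, 89, 100, 50, 126, 1173, 0, 140, 56, 62, 101, 104
Sorted deviations: 0, 46, 50, 56, 62, 87, 89, 100, 101, 104, 126, 140, 1173 → MAD = 89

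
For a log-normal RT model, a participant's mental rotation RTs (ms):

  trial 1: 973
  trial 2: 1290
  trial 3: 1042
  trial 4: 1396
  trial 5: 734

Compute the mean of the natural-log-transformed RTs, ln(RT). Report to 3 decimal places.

6.966

ln(RT): 6.8804, 7.1624, 6.9489, 7.2414, 6.5985
Σ ln(RT) = 34.8316
Mean = 34.8316/5 = 6.96631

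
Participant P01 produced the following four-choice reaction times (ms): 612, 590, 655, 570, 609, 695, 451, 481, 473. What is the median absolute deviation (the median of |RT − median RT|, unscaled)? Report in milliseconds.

65 ms

Sorted: 451, 473, 481, 570, 590, 609, 612, 655, 695 → median = 590
|x − 590|: 22, 0, 65, 20, 19, 105, 139, 109, 117
Sorted deviations: 0, 19, 20, 22, 65, 105, 109, 117, 139 → MAD = 65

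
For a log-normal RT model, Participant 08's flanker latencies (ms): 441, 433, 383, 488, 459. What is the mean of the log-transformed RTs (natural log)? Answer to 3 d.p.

6.085

ln(RT): 6.0890, 6.0707, 5.9480, 6.1903, 6.1291
Σ ln(RT) = 30.4272
Mean = 30.4272/5 = 6.08544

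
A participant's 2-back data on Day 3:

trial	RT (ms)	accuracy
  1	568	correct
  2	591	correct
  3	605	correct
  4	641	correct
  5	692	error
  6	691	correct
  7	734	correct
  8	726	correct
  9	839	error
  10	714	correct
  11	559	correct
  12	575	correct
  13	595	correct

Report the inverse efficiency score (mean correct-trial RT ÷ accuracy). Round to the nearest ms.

Correct trials (n=11): 568, 591, 605, 641, 691, 734, 726, 714, 559, 575, 595
Mean correct RT = 6999/11 = 636.2727 ms
Proportion correct = 11/13
IES = 636.2727 / (11/13) = 751.959 ms

752 ms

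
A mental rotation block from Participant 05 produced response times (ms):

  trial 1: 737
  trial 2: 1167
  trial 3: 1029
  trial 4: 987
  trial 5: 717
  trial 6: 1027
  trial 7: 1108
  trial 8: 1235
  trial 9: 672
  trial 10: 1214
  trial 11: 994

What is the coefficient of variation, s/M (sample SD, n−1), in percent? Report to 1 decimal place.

20.2%

n = 11, Σ = 10887, M = 989.7273
Σ(x−M)² = 398030.182; s = √(398030.182/10) = 199.5069
CV = 199.5069 / 989.7273 = 0.20158 = 20.158%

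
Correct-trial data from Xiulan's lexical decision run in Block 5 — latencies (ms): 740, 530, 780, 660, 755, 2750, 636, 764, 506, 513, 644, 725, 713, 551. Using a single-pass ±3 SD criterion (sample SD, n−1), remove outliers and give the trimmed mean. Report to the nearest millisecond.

n = 14, ΣRT = 11267, M = 804.786
Σ(x−M)² = 4197232.36; s = √(4197232.36/13) = 568.211
Cutoffs: 804.786 ± 3·568.211 → [-899.8, 2509.4]
Outside: 2750 → excluded.
Retained (n=13): Σ = 8517, mean = 8517/13 = 655.154

655 ms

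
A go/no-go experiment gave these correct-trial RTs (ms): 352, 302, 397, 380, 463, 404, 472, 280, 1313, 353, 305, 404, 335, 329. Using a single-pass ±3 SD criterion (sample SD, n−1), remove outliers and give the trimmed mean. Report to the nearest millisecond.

367 ms

n = 14, ΣRT = 6089, M = 434.929
Σ(x−M)² = 872890.93; s = √(872890.93/13) = 259.124
Cutoffs: 434.929 ± 3·259.124 → [-342.4, 1212.3]
Outside: 1313 → excluded.
Retained (n=13): Σ = 4776, mean = 4776/13 = 367.385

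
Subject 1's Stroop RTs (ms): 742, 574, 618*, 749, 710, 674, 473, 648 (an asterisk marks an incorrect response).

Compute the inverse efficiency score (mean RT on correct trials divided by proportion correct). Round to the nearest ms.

Correct trials (n=7): 742, 574, 749, 710, 674, 473, 648
Mean correct RT = 4570/7 = 652.8571 ms
Proportion correct = 7/8
IES = 652.8571 / (7/8) = 746.122 ms

746 ms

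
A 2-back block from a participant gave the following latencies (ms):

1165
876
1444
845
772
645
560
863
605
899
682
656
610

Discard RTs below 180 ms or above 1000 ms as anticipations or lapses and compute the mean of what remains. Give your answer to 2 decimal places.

728.45 ms

Excluded: 1165, 1444
Retained (n=11): Σ = 8013
Mean = 8013/11 = 728.4545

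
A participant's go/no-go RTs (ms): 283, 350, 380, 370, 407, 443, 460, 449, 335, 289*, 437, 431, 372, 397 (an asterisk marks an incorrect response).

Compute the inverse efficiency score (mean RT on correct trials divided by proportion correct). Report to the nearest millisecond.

424 ms

Correct trials (n=13): 283, 350, 380, 370, 407, 443, 460, 449, 335, 437, 431, 372, 397
Mean correct RT = 5114/13 = 393.3846 ms
Proportion correct = 13/14
IES = 393.3846 / (13/14) = 423.645 ms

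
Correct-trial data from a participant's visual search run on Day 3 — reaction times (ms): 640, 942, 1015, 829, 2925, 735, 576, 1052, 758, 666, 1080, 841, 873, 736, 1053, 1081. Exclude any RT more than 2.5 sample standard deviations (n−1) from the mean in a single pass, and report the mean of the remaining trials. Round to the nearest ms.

858 ms

n = 16, ΣRT = 15802, M = 987.625
Σ(x−M)² = 4415305.75; s = √(4415305.75/15) = 542.544
Cutoffs: 987.625 ± 2.5·542.544 → [-368.7, 2344.0]
Outside: 2925 → excluded.
Retained (n=15): Σ = 12877, mean = 12877/15 = 858.467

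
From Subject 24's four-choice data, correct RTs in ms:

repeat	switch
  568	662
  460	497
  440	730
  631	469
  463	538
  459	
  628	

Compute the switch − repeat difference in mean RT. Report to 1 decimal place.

M(repeat) = 3649/7 = 521.286
M(switch) = 2896/5 = 579.200
Difference = 579.200 − 521.286 = 57.914 ms

57.9 ms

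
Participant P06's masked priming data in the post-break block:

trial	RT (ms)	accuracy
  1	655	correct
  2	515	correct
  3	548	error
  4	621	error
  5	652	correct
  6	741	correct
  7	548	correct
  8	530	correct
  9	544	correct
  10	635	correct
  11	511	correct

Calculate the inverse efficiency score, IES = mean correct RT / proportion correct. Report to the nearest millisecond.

Correct trials (n=9): 655, 515, 652, 741, 548, 530, 544, 635, 511
Mean correct RT = 5331/9 = 592.3333 ms
Proportion correct = 9/11
IES = 592.3333 / (9/11) = 723.963 ms

724 ms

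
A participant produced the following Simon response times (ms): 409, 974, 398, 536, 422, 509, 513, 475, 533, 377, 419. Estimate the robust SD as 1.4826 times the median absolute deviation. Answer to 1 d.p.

86.0 ms

Sorted: 377, 398, 409, 419, 422, 475, 509, 513, 533, 536, 974 → median = 475
|x − 475| sorted: 0, 34, 38, 53, 56, 58, 61, 66, 77, 98, 499 → MAD = 58
Robust SD ≈ 1.4826 × 58 = 85.991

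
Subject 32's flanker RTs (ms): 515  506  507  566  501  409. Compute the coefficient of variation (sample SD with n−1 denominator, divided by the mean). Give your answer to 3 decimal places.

n = 6, Σ = 3004, M = 500.6667
Σ(x−M)² = 12945.333; s = √(12945.333/5) = 50.8829
CV = 50.8829 / 500.6667 = 0.10163

0.102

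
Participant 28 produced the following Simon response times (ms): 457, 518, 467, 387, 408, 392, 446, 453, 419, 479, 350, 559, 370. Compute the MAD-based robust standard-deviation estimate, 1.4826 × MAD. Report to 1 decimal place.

56.3 ms

Sorted: 350, 370, 387, 392, 408, 419, 446, 453, 457, 467, 479, 518, 559 → median = 446
|x − 446| sorted: 0, 7, 11, 21, 27, 33, 38, 54, 59, 72, 76, 96, 113 → MAD = 38
Robust SD ≈ 1.4826 × 38 = 56.339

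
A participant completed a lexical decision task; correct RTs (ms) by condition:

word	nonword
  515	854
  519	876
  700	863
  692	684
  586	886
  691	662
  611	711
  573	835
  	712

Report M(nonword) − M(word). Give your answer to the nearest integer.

176 ms

M(word) = 4887/8 = 610.875
M(nonword) = 7083/9 = 787.000
Difference = 787.000 − 610.875 = 176.125 ms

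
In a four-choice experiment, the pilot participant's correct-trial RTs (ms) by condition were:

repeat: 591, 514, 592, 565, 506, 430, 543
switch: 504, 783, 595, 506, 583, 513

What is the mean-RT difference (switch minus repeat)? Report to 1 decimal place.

46.2 ms

M(repeat) = 3741/7 = 534.429
M(switch) = 3484/6 = 580.667
Difference = 580.667 − 534.429 = 46.238 ms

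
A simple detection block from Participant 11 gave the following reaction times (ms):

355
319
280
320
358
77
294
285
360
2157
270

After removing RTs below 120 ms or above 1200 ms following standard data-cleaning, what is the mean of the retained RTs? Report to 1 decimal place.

Excluded: 77, 2157
Retained (n=9): Σ = 2841
Mean = 2841/9 = 315.6667

315.7 ms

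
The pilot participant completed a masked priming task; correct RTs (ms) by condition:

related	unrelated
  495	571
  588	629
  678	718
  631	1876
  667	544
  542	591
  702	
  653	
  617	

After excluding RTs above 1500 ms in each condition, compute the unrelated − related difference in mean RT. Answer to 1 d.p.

-8.6 ms

unrelated: exclude 1876
M(related) = 5573/9 = 619.222
M(unrelated) = 3053/5 = 610.600
Difference = 610.600 − 619.222 = -8.622 ms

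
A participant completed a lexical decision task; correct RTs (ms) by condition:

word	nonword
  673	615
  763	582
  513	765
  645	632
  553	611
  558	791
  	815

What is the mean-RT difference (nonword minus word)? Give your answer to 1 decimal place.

M(word) = 3705/6 = 617.500
M(nonword) = 4811/7 = 687.286
Difference = 687.286 − 617.500 = 69.786 ms

69.8 ms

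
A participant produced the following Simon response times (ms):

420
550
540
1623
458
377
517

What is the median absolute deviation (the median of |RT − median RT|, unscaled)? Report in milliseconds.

59 ms

Sorted: 377, 420, 458, 517, 540, 550, 1623 → median = 517
|x − 517|: 97, 33, 23, 1106, 59, 140, 0
Sorted deviations: 0, 23, 33, 59, 97, 140, 1106 → MAD = 59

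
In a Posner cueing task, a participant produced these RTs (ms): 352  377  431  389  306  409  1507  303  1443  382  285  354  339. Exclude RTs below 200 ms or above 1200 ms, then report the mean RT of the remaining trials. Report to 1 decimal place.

Excluded: 1443, 1507
Retained (n=11): Σ = 3927
Mean = 3927/11 = 357.0000

357.0 ms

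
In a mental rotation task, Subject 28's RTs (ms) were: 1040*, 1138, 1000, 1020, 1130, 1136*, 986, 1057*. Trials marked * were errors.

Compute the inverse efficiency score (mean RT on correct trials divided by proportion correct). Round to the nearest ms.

Correct trials (n=5): 1138, 1000, 1020, 1130, 986
Mean correct RT = 5274/5 = 1054.8000 ms
Proportion correct = 5/8
IES = 1054.8000 / (5/8) = 1687.680 ms

1688 ms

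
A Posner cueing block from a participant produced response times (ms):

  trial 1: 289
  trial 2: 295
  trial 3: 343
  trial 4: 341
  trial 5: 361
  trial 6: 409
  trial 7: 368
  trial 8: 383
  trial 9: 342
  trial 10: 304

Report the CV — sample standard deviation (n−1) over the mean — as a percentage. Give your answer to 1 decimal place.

11.3%

n = 10, Σ = 3435, M = 343.5000
Σ(x−M)² = 13648.500; s = √(13648.500/9) = 38.9423
CV = 38.9423 / 343.5000 = 0.11337 = 11.337%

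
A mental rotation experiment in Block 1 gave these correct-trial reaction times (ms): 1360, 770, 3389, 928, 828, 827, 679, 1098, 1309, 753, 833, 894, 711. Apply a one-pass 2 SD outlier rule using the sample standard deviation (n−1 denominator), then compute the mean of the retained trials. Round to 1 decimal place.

915.8 ms

n = 13, ΣRT = 14379, M = 1106.077
Σ(x−M)² = 6200018.92; s = √(6200018.92/12) = 718.796
Cutoffs: 1106.077 ± 2·718.796 → [-331.5, 2543.7]
Outside: 3389 → excluded.
Retained (n=12): Σ = 10990, mean = 10990/12 = 915.833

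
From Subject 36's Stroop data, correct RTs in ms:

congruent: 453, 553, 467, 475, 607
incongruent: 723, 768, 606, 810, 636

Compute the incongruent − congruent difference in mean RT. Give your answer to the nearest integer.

M(congruent) = 2555/5 = 511.000
M(incongruent) = 3543/5 = 708.600
Difference = 708.600 − 511.000 = 197.600 ms

198 ms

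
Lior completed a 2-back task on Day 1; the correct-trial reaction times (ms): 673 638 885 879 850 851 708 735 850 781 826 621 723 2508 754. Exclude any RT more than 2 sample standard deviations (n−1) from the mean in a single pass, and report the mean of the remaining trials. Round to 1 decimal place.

769.6 ms

n = 15, ΣRT = 13282, M = 885.467
Σ(x−M)² = 2924947.73; s = √(2924947.73/14) = 457.083
Cutoffs: 885.467 ± 2·457.083 → [-28.7, 1799.6]
Outside: 2508 → excluded.
Retained (n=14): Σ = 10774, mean = 10774/14 = 769.571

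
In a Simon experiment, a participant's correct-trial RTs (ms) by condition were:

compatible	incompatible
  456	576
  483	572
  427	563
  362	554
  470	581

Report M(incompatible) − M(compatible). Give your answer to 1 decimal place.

M(compatible) = 2198/5 = 439.600
M(incompatible) = 2846/5 = 569.200
Difference = 569.200 − 439.600 = 129.600 ms

129.6 ms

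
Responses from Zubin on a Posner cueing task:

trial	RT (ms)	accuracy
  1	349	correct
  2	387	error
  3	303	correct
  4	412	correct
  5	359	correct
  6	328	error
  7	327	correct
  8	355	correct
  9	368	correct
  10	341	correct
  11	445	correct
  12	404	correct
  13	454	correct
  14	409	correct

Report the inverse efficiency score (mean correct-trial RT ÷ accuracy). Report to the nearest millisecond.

Correct trials (n=12): 349, 303, 412, 359, 327, 355, 368, 341, 445, 404, 454, 409
Mean correct RT = 4526/12 = 377.1667 ms
Proportion correct = 12/14
IES = 377.1667 / (12/14) = 440.028 ms

440 ms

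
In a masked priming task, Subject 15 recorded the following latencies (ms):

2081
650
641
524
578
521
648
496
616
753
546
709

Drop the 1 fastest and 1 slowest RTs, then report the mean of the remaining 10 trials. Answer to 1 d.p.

618.6 ms

Sorted: 496, 521, 524, 546, 578, 616, 641, 648, 650, 709, 753, 2081
Drop lowest 1 (496) and highest 1 (2081)
Remaining (n=10): Σ = 6186, mean = 6186/10 = 618.600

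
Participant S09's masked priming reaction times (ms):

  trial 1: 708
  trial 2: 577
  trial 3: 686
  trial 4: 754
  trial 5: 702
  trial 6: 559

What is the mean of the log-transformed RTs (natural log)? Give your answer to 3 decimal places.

ln(RT): 6.5624, 6.3578, 6.5309, 6.6254, 6.5539, 6.3261
Σ ln(RT) = 38.9566
Mean = 38.9566/6 = 6.49277

6.493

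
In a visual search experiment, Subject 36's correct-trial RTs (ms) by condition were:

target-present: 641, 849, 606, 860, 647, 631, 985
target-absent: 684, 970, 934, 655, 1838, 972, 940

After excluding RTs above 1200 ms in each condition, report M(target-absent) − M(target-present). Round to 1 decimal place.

113.6 ms

target-absent: exclude 1838
M(target-present) = 5219/7 = 745.571
M(target-absent) = 5155/6 = 859.167
Difference = 859.167 − 745.571 = 113.595 ms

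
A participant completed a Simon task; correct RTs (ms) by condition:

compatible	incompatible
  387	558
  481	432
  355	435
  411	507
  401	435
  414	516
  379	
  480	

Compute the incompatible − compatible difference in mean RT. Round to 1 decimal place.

67.0 ms

M(compatible) = 3308/8 = 413.500
M(incompatible) = 2883/6 = 480.500
Difference = 480.500 − 413.500 = 67.000 ms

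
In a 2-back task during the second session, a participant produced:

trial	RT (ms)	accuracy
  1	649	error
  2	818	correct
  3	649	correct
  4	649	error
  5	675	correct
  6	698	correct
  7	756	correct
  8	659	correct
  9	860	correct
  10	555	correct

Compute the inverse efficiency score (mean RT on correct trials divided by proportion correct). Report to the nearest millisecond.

886 ms

Correct trials (n=8): 818, 649, 675, 698, 756, 659, 860, 555
Mean correct RT = 5670/8 = 708.7500 ms
Proportion correct = 8/10
IES = 708.7500 / (8/10) = 885.938 ms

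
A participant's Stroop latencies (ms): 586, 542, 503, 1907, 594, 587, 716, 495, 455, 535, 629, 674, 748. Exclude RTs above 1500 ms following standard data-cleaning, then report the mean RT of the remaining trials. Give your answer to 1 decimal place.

Excluded: 1907
Retained (n=12): Σ = 7064
Mean = 7064/12 = 588.6667

588.7 ms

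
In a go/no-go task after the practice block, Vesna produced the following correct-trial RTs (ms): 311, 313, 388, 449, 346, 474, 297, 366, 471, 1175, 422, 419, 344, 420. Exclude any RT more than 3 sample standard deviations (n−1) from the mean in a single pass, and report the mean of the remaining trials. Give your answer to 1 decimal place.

n = 14, ΣRT = 6195, M = 442.500
Σ(x−M)² = 622951.50; s = √(622951.50/13) = 218.905
Cutoffs: 442.500 ± 3·218.905 → [-214.2, 1099.2]
Outside: 1175 → excluded.
Retained (n=13): Σ = 5020, mean = 5020/13 = 386.154

386.2 ms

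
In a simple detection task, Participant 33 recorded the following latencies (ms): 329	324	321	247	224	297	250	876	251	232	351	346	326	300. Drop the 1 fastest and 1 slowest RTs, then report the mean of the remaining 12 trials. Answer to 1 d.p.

Sorted: 224, 232, 247, 250, 251, 297, 300, 321, 324, 326, 329, 346, 351, 876
Drop lowest 1 (224) and highest 1 (876)
Remaining (n=12): Σ = 3574, mean = 3574/12 = 297.833

297.8 ms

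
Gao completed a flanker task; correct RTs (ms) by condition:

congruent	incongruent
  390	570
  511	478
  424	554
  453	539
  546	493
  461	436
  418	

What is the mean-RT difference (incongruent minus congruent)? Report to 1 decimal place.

M(congruent) = 3203/7 = 457.571
M(incongruent) = 3070/6 = 511.667
Difference = 511.667 − 457.571 = 54.095 ms

54.1 ms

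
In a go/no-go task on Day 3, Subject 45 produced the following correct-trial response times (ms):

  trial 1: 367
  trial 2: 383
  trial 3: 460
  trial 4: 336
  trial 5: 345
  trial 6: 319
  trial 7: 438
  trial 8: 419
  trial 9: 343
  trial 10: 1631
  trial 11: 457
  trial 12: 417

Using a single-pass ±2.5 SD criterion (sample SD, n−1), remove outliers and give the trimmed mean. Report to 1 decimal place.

n = 12, ΣRT = 5915, M = 492.917
Σ(x−M)² = 1439010.92; s = √(1439010.92/11) = 361.689
Cutoffs: 492.917 ± 2.5·361.689 → [-411.3, 1397.1]
Outside: 1631 → excluded.
Retained (n=11): Σ = 4284, mean = 4284/11 = 389.455

389.5 ms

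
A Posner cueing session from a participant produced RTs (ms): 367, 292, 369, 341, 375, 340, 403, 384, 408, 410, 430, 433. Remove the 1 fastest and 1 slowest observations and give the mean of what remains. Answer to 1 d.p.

382.7 ms

Sorted: 292, 340, 341, 367, 369, 375, 384, 403, 408, 410, 430, 433
Drop lowest 1 (292) and highest 1 (433)
Remaining (n=10): Σ = 3827, mean = 3827/10 = 382.700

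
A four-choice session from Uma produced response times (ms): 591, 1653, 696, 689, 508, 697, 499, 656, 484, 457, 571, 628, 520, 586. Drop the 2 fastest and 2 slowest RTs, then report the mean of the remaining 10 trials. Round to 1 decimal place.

Sorted: 457, 484, 499, 508, 520, 571, 586, 591, 628, 656, 689, 696, 697, 1653
Drop lowest 2 (457, 484) and highest 2 (697, 1653)
Remaining (n=10): Σ = 5944, mean = 5944/10 = 594.400

594.4 ms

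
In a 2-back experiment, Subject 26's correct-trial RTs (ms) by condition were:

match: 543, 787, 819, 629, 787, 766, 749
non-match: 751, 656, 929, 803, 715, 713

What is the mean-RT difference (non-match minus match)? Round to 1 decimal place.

M(match) = 5080/7 = 725.714
M(non-match) = 4567/6 = 761.167
Difference = 761.167 − 725.714 = 35.452 ms

35.5 ms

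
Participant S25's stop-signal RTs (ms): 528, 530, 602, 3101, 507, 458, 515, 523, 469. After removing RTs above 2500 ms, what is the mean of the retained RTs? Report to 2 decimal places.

516.50 ms

Excluded: 3101
Retained (n=8): Σ = 4132
Mean = 4132/8 = 516.5000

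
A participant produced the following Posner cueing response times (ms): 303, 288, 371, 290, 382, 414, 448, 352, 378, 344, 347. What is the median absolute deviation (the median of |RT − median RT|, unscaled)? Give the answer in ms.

30 ms

Sorted: 288, 290, 303, 344, 347, 352, 371, 378, 382, 414, 448 → median = 352
|x − 352|: 49, 64, 19, 62, 30, 62, 96, 0, 26, 8, 5
Sorted deviations: 0, 5, 8, 19, 26, 30, 49, 62, 62, 64, 96 → MAD = 30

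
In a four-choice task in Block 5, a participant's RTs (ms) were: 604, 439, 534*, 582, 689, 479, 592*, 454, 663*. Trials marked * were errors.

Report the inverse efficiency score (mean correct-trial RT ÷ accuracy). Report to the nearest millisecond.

Correct trials (n=6): 604, 439, 582, 689, 479, 454
Mean correct RT = 3247/6 = 541.1667 ms
Proportion correct = 6/9
IES = 541.1667 / (6/9) = 811.750 ms

812 ms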